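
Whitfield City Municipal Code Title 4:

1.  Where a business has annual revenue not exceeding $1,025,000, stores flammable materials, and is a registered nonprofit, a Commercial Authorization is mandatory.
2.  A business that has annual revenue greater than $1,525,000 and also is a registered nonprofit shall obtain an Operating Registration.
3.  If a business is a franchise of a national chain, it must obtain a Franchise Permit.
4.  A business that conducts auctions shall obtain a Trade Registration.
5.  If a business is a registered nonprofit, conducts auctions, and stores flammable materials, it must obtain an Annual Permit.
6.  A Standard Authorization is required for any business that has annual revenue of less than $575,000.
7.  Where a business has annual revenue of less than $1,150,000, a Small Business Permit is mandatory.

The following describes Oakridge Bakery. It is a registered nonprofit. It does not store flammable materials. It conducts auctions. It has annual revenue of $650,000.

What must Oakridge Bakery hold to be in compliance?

1. revenue $650,000 ≤ $1,025,000; does not store flammable materials; is a registered nonprofit → Commercial Authorization not required.
2. revenue $650,000 ≤ $1,525,000; is a registered nonprofit → Operating Registration not required.
3. is a registered nonprofit (not: is a franchise of a national chain) → Franchise Permit not required.
4. conducts auctions → Trade Registration required.
5. is a registered nonprofit; conducts auctions; does not store flammable materials → Annual Permit not required.
6. revenue $650,000 ≥ $575,000 → Standard Authorization not required.
7. revenue $650,000 < $1,150,000 → Small Business Permit required.

Small Business Permit, Trade Registration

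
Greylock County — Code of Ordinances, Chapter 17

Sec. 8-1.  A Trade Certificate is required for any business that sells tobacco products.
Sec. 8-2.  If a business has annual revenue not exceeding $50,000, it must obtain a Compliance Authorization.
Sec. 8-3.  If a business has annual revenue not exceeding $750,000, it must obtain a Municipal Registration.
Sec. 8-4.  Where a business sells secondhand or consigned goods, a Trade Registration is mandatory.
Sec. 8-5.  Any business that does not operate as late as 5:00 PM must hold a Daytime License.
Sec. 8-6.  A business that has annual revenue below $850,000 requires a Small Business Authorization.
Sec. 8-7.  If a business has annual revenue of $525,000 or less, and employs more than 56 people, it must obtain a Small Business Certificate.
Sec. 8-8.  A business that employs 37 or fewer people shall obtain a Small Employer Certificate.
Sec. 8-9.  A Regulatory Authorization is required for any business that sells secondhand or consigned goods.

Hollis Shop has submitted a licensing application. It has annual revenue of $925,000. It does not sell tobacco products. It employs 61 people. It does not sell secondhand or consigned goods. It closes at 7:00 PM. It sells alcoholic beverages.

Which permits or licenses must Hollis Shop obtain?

None

Sec. 8-1. does not sell tobacco products → Trade Certificate not required.
Sec. 8-2. revenue $925,000 > $50,000 → Compliance Authorization not required.
Sec. 8-3. revenue $925,000 > $750,000 → Municipal Registration not required.
Sec. 8-4. does not sell secondhand or consigned goods → Trade Registration not required.
Sec. 8-5. closes 7:00 PM, after 5:00 PM → Daytime License not required.
Sec. 8-6. revenue $925,000 ≥ $850,000 → Small Business Authorization not required.
Sec. 8-7. revenue $925,000 > $525,000; employees 61 > 56 → Small Business Certificate not required.
Sec. 8-8. employees 61 > 37 → Small Employer Certificate not required.
Sec. 8-9. does not sell secondhand or consigned goods → Regulatory Authorization not required.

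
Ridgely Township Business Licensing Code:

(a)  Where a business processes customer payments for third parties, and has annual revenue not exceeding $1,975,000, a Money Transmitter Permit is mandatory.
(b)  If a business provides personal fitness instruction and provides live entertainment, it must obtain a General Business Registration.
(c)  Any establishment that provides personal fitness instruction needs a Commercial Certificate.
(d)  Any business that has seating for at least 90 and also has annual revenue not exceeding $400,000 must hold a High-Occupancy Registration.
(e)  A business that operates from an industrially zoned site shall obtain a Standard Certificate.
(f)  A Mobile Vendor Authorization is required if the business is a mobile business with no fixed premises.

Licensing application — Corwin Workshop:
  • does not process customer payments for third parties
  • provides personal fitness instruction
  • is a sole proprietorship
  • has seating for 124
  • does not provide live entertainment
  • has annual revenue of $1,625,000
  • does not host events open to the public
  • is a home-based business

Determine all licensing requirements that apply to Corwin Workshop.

Commercial Certificate

(a) does not process customer payments for third parties; revenue $1,625,000 ≤ $1,975,000 → Money Transmitter Permit not required.
(b) provides personal fitness instruction; does not provide live entertainment → General Business Registration not required.
(c) provides personal fitness instruction → Commercial Certificate required.
(d) seating 124 ≥ 90; revenue $1,625,000 > $400,000 → High-Occupancy Registration not required.
(e) is a home-based business (not: operates from an industrially zoned site) → Standard Certificate not required.
(f) is a home-based business (not: is a mobile business with no fixed premises) → Mobile Vendor Authorization not required.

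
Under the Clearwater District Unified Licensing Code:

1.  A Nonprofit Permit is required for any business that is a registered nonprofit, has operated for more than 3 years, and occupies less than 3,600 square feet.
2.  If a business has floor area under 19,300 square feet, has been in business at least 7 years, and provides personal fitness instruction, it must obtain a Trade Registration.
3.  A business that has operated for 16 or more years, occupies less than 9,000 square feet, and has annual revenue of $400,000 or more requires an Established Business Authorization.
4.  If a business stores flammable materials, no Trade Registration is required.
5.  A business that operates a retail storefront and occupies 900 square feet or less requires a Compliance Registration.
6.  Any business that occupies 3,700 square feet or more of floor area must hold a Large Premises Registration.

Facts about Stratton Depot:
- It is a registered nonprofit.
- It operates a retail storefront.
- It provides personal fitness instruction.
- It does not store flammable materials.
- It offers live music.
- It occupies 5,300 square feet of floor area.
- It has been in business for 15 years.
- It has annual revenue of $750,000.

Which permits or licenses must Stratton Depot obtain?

1. is a registered nonprofit; years in business 15 > 3; floor area 5,300 square feet ≥ 3,600 square feet → Nonprofit Permit not required.
2. floor area 5,300 square feet < 19,300 square feet; years in business 15 ≥ 7; provides personal fitness instruction → Trade Registration required.
3. years in business 15 < 16; floor area 5,300 square feet < 9,000 square feet; revenue $750,000 ≥ $400,000 → Established Business Authorization not required.
4. does not store flammable materials → Trade Registration exemption does not apply.
5. operates a retail storefront; floor area 5,300 square feet > 900 square feet → Compliance Registration not required.
6. floor area 5,300 square feet ≥ 3,700 square feet → Large Premises Registration required.

Large Premises Registration, Trade Registration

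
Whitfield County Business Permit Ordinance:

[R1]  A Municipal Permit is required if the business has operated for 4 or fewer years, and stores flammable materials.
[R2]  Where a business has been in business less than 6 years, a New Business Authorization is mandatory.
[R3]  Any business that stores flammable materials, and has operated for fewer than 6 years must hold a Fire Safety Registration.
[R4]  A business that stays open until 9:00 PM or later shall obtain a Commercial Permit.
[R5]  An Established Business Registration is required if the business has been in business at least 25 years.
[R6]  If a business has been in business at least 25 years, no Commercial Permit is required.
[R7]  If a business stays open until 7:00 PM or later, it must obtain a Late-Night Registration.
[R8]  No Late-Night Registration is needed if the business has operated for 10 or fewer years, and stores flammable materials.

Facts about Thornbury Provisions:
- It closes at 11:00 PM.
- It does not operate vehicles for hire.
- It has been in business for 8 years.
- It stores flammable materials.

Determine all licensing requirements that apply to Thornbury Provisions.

Commercial Permit

[R1] years in business 8 > 4; stores flammable materials → Municipal Permit not required.
[R2] years in business 8 ≥ 6 → New Business Authorization not required.
[R3] stores flammable materials; years in business 8 ≥ 6 → Fire Safety Registration not required.
[R4] closes 11:00 PM, after 9:00 PM → Commercial Permit required.
[R5] years in business 8 < 25 → Established Business Registration not required.
[R6] years in business 8 < 25 → Commercial Permit exemption does not apply.
[R7] closes 11:00 PM, after 7:00 PM → Late-Night Registration required.
[R8] years in business 8 ≤ 10; stores flammable materials → exempt from Late-Night Registration.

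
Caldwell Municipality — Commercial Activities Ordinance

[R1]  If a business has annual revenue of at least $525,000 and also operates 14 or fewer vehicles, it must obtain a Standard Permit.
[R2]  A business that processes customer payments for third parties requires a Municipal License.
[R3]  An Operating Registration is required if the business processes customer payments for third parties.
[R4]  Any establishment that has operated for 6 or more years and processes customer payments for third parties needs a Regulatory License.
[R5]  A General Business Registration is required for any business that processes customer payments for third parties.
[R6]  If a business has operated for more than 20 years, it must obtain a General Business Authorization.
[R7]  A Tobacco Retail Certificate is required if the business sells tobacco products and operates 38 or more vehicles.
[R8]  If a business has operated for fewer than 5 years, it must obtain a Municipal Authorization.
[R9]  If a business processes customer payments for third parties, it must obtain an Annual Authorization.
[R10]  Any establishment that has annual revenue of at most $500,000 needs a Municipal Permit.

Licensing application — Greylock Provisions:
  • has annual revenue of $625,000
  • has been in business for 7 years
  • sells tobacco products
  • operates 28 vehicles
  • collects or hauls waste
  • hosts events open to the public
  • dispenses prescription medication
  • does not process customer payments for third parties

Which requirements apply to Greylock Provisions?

None

[R1] revenue $625,000 ≥ $525,000; vehicles 28 > 14 → Standard Permit not required.
[R2] does not process customer payments for third parties → Municipal License not required.
[R3] does not process customer payments for third parties → Operating Registration not required.
[R4] years in business 7 ≥ 6; does not process customer payments for third parties → Regulatory License not required.
[R5] does not process customer payments for third parties → General Business Registration not required.
[R6] years in business 7 ≤ 20 → General Business Authorization not required.
[R7] sells tobacco products; vehicles 28 < 38 → Tobacco Retail Certificate not required.
[R8] years in business 7 ≥ 5 → Municipal Authorization not required.
[R9] does not process customer payments for third parties → Annual Authorization not required.
[R10] revenue $625,000 > $500,000 → Municipal Permit not required.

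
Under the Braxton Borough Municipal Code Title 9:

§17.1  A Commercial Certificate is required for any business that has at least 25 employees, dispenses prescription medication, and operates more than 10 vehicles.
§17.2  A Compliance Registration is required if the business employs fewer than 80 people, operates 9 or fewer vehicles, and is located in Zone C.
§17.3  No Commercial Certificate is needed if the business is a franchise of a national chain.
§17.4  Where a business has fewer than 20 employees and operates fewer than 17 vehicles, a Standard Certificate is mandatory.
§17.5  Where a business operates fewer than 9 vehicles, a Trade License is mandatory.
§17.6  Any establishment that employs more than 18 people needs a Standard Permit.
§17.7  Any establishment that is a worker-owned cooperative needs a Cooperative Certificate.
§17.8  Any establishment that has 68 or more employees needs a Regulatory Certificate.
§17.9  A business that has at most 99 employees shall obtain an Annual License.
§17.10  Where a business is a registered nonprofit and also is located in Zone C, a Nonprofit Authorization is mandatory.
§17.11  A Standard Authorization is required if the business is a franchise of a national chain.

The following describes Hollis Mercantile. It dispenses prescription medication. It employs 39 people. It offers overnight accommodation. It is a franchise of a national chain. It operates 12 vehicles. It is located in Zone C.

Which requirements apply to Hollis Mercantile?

Annual License, Standard Authorization, Standard Permit

§17.1 employees 39 ≥ 25; dispenses prescription medication; vehicles 12 > 10 → Commercial Certificate required.
§17.2 employees 39 < 80; vehicles 12 > 9; is located in Zone C → Compliance Registration not required.
§17.3 is a franchise of a national chain → exempt from Commercial Certificate.
§17.4 employees 39 ≥ 20; vehicles 12 < 17 → Standard Certificate not required.
§17.5 vehicles 12 ≥ 9 → Trade License not required.
§17.6 employees 39 > 18 → Standard Permit required.
§17.7 is a franchise of a national chain (not: is a worker-owned cooperative) → Cooperative Certificate not required.
§17.8 employees 39 < 68 → Regulatory Certificate not required.
§17.9 employees 39 ≤ 99 → Annual License required.
§17.10 is a franchise of a national chain (not: is a registered nonprofit); is located in Zone C → Nonprofit Authorization not required.
§17.11 is a franchise of a national chain → Standard Authorization required.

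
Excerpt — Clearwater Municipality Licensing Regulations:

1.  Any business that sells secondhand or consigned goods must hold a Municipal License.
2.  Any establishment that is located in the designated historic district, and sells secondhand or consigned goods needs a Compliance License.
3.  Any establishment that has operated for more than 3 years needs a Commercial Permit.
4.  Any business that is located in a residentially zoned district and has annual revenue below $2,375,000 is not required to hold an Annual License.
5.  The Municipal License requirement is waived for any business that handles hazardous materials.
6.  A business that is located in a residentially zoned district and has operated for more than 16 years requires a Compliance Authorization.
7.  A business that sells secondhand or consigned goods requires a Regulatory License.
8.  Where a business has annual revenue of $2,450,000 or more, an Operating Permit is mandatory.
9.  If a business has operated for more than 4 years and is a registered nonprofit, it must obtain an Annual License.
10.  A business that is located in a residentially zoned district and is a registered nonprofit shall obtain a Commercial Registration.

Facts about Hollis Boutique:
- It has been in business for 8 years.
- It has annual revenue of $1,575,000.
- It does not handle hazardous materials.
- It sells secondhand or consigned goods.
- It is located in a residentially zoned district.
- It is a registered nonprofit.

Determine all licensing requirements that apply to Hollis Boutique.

1. sells secondhand or consigned goods → Municipal License required.
2. is located in a residentially zoned district (not: is located in the designated historic district); sells secondhand or consigned goods → Compliance License not required.
3. years in business 8 > 3 → Commercial Permit required.
4. is located in a residentially zoned district; revenue $1,575,000 < $2,375,000 → exempt from Annual License.
5. does not handle hazardous materials → Municipal License exemption does not apply.
6. is located in a residentially zoned district; years in business 8 ≤ 16 → Compliance Authorization not required.
7. sells secondhand or consigned goods → Regulatory License required.
8. revenue $1,575,000 < $2,450,000 → Operating Permit not required.
9. years in business 8 > 4; is a registered nonprofit → Annual License required.
10. is located in a residentially zoned district; is a registered nonprofit → Commercial Registration required.

Commercial Permit, Commercial Registration, Municipal License, Regulatory License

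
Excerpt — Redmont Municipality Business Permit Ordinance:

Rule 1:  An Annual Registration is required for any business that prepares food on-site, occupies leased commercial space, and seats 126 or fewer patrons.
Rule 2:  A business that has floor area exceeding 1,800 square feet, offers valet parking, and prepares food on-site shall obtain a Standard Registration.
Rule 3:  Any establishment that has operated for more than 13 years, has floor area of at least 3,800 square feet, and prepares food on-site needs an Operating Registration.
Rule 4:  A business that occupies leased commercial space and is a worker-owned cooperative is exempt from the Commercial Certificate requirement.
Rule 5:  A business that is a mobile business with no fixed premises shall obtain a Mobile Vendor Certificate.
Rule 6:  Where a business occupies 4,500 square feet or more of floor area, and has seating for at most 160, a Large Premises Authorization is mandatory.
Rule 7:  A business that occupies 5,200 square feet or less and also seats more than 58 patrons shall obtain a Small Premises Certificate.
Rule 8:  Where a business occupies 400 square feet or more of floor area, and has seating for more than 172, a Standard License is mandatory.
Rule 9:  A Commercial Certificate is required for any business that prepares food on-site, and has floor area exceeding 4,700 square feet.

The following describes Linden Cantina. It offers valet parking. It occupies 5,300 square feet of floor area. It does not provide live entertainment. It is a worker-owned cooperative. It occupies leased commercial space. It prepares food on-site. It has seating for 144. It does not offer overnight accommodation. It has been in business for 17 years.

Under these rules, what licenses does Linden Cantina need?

Large Premises Authorization, Operating Registration, Standard Registration

Rule 1: prepares food on-site; occupies leased commercial space; seating 144 > 126 → Annual Registration not required.
Rule 2: floor area 5,300 square feet > 1,800 square feet; offers valet parking; prepares food on-site → Standard Registration required.
Rule 3: years in business 17 > 13; floor area 5,300 square feet ≥ 3,800 square feet; prepares food on-site → Operating Registration required.
Rule 4: occupies leased commercial space; is a worker-owned cooperative → exempt from Commercial Certificate.
Rule 5: occupies leased commercial space (not: is a mobile business with no fixed premises) → Mobile Vendor Certificate not required.
Rule 6: floor area 5,300 square feet ≥ 4,500 square feet; seating 144 ≤ 160 → Large Premises Authorization required.
Rule 7: floor area 5,300 square feet > 5,200 square feet; seating 144 > 58 → Small Premises Certificate not required.
Rule 8: floor area 5,300 square feet ≥ 400 square feet; seating 144 ≤ 172 → Standard License not required.
Rule 9: prepares food on-site; floor area 5,300 square feet > 4,700 square feet → Commercial Certificate required.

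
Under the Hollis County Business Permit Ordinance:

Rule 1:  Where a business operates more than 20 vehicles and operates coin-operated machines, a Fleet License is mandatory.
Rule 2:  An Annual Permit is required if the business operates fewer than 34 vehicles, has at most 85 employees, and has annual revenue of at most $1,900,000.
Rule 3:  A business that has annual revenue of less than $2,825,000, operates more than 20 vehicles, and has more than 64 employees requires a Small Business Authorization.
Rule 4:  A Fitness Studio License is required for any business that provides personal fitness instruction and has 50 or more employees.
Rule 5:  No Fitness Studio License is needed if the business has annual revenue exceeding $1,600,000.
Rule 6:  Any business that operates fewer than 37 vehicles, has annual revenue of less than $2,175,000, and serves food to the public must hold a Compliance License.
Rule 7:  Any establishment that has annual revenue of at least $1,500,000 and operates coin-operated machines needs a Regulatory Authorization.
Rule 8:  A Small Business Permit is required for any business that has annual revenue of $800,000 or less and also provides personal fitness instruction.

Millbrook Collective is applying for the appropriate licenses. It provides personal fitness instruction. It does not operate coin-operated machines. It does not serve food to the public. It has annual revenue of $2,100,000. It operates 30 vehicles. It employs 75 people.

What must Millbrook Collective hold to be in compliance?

Small Business Authorization

Rule 1: vehicles 30 > 20; does not operate coin-operated machines → Fleet License not required.
Rule 2: vehicles 30 < 34; employees 75 ≤ 85; revenue $2,100,000 > $1,900,000 → Annual Permit not required.
Rule 3: revenue $2,100,000 < $2,825,000; vehicles 30 > 20; employees 75 > 64 → Small Business Authorization required.
Rule 4: provides personal fitness instruction; employees 75 ≥ 50 → Fitness Studio License required.
Rule 5: revenue $2,100,000 > $1,600,000 → exempt from Fitness Studio License.
Rule 6: vehicles 30 < 37; revenue $2,100,000 < $2,175,000; does not serve food to the public → Compliance License not required.
Rule 7: revenue $2,100,000 ≥ $1,500,000; does not operate coin-operated machines → Regulatory Authorization not required.
Rule 8: revenue $2,100,000 > $800,000; provides personal fitness instruction → Small Business Permit not required.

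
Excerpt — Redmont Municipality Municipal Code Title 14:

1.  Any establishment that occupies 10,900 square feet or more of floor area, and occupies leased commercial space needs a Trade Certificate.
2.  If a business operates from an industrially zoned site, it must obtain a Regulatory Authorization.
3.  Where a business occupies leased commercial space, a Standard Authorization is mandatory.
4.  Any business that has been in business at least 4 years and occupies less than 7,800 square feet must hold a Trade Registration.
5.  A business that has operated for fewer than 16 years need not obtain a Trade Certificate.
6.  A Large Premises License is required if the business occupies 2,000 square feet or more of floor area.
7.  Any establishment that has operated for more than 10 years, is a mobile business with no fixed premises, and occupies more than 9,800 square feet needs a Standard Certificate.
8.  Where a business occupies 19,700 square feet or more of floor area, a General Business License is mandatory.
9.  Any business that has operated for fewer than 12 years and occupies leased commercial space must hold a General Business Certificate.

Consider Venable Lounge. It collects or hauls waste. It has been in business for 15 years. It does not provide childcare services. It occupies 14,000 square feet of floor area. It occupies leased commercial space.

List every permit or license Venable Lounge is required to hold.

1. floor area 14,000 square feet ≥ 10,900 square feet; occupies leased commercial space → Trade Certificate required.
2. occupies leased commercial space (not: operates from an industrially zoned site) → Regulatory Authorization not required.
3. occupies leased commercial space → Standard Authorization required.
4. years in business 15 ≥ 4; floor area 14,000 square feet ≥ 7,800 square feet → Trade Registration not required.
5. years in business 15 < 16 → exempt from Trade Certificate.
6. floor area 14,000 square feet ≥ 2,000 square feet → Large Premises License required.
7. years in business 15 > 10; occupies leased commercial space (not: is a mobile business with no fixed premises); floor area 14,000 square feet > 9,800 square feet → Standard Certificate not required.
8. floor area 14,000 square feet < 19,700 square feet → General Business License not required.
9. years in business 15 ≥ 12; occupies leased commercial space → General Business Certificate not required.

Large Premises License, Standard Authorization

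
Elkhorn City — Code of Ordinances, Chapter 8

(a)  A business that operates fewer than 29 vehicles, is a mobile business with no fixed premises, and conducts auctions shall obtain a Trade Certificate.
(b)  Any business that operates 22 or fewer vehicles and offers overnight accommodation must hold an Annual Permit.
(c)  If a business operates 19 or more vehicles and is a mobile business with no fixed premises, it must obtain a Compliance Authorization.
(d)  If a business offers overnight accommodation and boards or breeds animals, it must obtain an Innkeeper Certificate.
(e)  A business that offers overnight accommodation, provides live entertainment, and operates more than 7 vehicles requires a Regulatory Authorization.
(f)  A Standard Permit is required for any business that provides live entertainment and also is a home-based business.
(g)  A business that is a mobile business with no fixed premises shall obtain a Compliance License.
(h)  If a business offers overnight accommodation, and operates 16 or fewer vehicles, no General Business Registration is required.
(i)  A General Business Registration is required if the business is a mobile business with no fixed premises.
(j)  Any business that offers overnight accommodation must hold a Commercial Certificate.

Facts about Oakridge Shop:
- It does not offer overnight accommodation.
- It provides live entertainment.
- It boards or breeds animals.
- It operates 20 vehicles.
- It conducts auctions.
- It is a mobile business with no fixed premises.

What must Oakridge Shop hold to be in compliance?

Compliance Authorization, Compliance License, General Business Registration, Trade Certificate

(a) vehicles 20 < 29; is a mobile business with no fixed premises; conducts auctions → Trade Certificate required.
(b) vehicles 20 ≤ 22; does not offer overnight accommodation → Annual Permit not required.
(c) vehicles 20 ≥ 19; is a mobile business with no fixed premises → Compliance Authorization required.
(d) does not offer overnight accommodation; boards or breeds animals → Innkeeper Certificate not required.
(e) does not offer overnight accommodation; provides live entertainment; vehicles 20 > 7 → Regulatory Authorization not required.
(f) provides live entertainment; is a mobile business with no fixed premises (not: is a home-based business) → Standard Permit not required.
(g) is a mobile business with no fixed premises → Compliance License required.
(h) does not offer overnight accommodation; vehicles 20 > 16 → General Business Registration exemption does not apply.
(i) is a mobile business with no fixed premises → General Business Registration required.
(j) does not offer overnight accommodation → Commercial Certificate not required.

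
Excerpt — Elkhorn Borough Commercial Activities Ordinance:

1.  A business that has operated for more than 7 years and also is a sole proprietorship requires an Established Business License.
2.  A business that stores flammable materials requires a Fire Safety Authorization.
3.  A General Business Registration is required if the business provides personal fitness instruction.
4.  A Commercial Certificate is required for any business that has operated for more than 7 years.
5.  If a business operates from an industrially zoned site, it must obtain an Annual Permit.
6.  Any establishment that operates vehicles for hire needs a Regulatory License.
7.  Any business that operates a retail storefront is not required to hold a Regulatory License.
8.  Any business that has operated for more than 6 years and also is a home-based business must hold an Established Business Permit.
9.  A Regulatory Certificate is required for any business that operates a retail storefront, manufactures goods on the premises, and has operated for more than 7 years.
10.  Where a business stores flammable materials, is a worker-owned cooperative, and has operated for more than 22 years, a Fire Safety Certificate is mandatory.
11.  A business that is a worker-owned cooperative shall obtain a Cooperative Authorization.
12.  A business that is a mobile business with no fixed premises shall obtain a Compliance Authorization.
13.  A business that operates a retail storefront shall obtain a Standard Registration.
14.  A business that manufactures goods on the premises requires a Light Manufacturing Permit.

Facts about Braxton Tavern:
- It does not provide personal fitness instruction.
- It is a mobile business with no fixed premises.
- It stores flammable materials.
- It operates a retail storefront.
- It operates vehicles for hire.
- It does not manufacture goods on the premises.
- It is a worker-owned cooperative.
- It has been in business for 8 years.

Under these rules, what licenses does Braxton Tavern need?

Commercial Certificate, Compliance Authorization, Cooperative Authorization, Fire Safety Authorization, Standard Registration

1. years in business 8 > 7; is a worker-owned cooperative (not: is a sole proprietorship) → Established Business License not required.
2. stores flammable materials → Fire Safety Authorization required.
3. does not provide personal fitness instruction → General Business Registration not required.
4. years in business 8 > 7 → Commercial Certificate required.
5. is a mobile business with no fixed premises (not: operates from an industrially zoned site) → Annual Permit not required.
6. operates vehicles for hire → Regulatory License required.
7. operates a retail storefront → exempt from Regulatory License.
8. years in business 8 > 6; is a mobile business with no fixed premises (not: is a home-based business) → Established Business Permit not required.
9. operates a retail storefront; does not manufacture goods on the premises; years in business 8 > 7 → Regulatory Certificate not required.
10. stores flammable materials; is a worker-owned cooperative; years in business 8 ≤ 22 → Fire Safety Certificate not required.
11. is a worker-owned cooperative → Cooperative Authorization required.
12. is a mobile business with no fixed premises → Compliance Authorization required.
13. operates a retail storefront → Standard Registration required.
14. does not manufacture goods on the premises → Light Manufacturing Permit not required.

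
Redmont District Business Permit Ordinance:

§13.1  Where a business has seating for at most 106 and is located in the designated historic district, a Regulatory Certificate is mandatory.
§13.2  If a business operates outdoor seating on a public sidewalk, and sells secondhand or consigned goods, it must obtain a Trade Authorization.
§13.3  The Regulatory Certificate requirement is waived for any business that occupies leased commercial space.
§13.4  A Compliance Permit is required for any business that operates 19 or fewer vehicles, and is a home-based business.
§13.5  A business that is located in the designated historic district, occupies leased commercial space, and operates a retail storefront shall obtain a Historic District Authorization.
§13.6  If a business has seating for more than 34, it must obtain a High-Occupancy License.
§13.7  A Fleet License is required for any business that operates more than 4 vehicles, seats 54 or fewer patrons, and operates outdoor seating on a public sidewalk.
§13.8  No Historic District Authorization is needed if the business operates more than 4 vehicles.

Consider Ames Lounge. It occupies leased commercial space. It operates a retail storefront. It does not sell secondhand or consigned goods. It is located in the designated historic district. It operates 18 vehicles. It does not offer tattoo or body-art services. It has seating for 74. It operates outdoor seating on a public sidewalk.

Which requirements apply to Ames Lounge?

High-Occupancy License

§13.1 seating 74 ≤ 106; is located in the designated historic district → Regulatory Certificate required.
§13.2 operates outdoor seating on a public sidewalk; does not sell secondhand or consigned goods → Trade Authorization not required.
§13.3 occupies leased commercial space → exempt from Regulatory Certificate.
§13.4 vehicles 18 ≤ 19; occupies leased commercial space (not: is a home-based business) → Compliance Permit not required.
§13.5 is located in the designated historic district; occupies leased commercial space; operates a retail storefront → Historic District Authorization required.
§13.6 seating 74 > 34 → High-Occupancy License required.
§13.7 vehicles 18 > 4; seating 74 > 54; operates outdoor seating on a public sidewalk → Fleet License not required.
§13.8 vehicles 18 > 4 → exempt from Historic District Authorization.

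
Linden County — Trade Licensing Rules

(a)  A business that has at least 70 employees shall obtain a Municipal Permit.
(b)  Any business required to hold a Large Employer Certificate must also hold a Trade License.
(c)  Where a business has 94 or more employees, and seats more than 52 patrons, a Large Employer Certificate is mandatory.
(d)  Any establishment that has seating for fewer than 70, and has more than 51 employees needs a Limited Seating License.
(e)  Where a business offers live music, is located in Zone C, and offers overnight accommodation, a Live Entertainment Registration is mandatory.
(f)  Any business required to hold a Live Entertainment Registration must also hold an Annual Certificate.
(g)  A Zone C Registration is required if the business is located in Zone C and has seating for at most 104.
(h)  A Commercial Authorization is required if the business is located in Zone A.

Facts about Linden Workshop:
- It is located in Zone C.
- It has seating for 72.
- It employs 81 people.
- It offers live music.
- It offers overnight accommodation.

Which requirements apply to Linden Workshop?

(a) employees 81 ≥ 70 → Municipal Permit required.
(b) Large Employer Certificate is not required → no effect.
(c) employees 81 < 94; seating 72 > 52 → Large Employer Certificate not required.
(d) seating 72 ≥ 70; employees 81 > 51 → Limited Seating License not required.
(e) offers live music; is located in Zone C; offers overnight accommodation → Live Entertainment Registration required.
(f) Live Entertainment Registration is required → Annual Certificate also required.
(g) is located in Zone C; seating 72 ≤ 104 → Zone C Registration required.
(h) is located in Zone C (not: is located in Zone A) → Commercial Authorization not required.

Annual Certificate, Live Entertainment Registration, Municipal Permit, Zone C Registration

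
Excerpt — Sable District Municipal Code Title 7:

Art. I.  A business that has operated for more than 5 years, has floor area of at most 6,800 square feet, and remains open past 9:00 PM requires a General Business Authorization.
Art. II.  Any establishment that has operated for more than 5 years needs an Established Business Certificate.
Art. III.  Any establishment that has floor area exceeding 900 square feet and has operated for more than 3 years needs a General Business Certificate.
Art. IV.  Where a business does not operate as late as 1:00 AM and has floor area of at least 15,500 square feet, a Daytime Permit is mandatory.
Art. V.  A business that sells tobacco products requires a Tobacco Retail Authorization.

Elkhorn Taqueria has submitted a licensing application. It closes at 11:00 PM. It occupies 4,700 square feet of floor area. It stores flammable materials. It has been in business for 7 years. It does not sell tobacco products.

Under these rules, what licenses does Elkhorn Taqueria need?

Established Business Certificate, General Business Authorization, General Business Certificate

Art. I. years in business 7 > 5; floor area 4,700 square feet ≤ 6,800 square feet; closes 11:00 PM, after 9:00 PM → General Business Authorization required.
Art. II. years in business 7 > 5 → Established Business Certificate required.
Art. III. floor area 4,700 square feet > 900 square feet; years in business 7 > 3 → General Business Certificate required.
Art. IV. closes 11:00 PM, at/before 1:00 AM; floor area 4,700 square feet < 15,500 square feet → Daytime Permit not required.
Art. V. does not sell tobacco products → Tobacco Retail Authorization not required.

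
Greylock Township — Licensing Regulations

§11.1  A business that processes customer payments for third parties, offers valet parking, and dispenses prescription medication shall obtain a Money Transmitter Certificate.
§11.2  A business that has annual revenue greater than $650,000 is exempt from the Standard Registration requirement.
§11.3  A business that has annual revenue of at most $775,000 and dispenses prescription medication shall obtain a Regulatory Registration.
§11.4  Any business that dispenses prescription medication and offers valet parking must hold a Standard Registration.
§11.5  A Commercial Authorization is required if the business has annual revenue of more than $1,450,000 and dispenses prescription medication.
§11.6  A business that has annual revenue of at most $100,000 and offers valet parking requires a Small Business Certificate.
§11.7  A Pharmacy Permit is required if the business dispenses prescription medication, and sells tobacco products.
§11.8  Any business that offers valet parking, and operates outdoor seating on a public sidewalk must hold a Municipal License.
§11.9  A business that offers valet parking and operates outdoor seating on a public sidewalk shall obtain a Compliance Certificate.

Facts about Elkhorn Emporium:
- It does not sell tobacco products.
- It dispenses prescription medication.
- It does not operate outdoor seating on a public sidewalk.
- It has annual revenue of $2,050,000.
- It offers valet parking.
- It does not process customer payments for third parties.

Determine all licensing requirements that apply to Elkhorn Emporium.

§11.1 does not process customer payments for third parties; offers valet parking; dispenses prescription medication → Money Transmitter Certificate not required.
§11.2 revenue $2,050,000 > $650,000 → exempt from Standard Registration.
§11.3 revenue $2,050,000 > $775,000; dispenses prescription medication → Regulatory Registration not required.
§11.4 dispenses prescription medication; offers valet parking → Standard Registration required.
§11.5 revenue $2,050,000 > $1,450,000; dispenses prescription medication → Commercial Authorization required.
§11.6 revenue $2,050,000 > $100,000; offers valet parking → Small Business Certificate not required.
§11.7 dispenses prescription medication; does not sell tobacco products → Pharmacy Permit not required.
§11.8 offers valet parking; does not operate outdoor seating on a public sidewalk → Municipal License not required.
§11.9 offers valet parking; does not operate outdoor seating on a public sidewalk → Compliance Certificate not required.

Commercial Authorization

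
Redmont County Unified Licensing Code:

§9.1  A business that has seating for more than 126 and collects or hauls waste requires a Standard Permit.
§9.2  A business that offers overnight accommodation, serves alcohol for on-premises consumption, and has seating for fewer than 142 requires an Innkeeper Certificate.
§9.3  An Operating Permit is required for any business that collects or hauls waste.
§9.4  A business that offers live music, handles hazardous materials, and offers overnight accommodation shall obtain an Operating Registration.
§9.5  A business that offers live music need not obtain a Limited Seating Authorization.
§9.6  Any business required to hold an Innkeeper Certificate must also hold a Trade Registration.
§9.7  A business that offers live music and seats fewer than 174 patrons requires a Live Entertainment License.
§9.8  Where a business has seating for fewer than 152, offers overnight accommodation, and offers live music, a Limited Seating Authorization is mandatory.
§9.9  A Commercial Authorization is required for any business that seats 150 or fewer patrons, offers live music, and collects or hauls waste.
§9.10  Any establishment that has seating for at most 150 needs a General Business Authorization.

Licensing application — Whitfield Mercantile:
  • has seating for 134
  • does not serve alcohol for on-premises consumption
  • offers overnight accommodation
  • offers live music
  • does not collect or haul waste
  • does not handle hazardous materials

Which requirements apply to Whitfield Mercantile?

§9.1 seating 134 > 126; does not collect or haul waste → Standard Permit not required.
§9.2 offers overnight accommodation; does not serve alcohol for on-premises consumption; seating 134 < 142 → Innkeeper Certificate not required.
§9.3 does not collect or haul waste → Operating Permit not required.
§9.4 offers live music; does not handle hazardous materials; offers overnight accommodation → Operating Registration not required.
§9.5 offers live music → exempt from Limited Seating Authorization.
§9.6 Innkeeper Certificate is not required → no effect.
§9.7 offers live music; seating 134 < 174 → Live Entertainment License required.
§9.8 seating 134 < 152; offers overnight accommodation; offers live music → Limited Seating Authorization required.
§9.9 seating 134 ≤ 150; offers live music; does not collect or haul waste → Commercial Authorization not required.
§9.10 seating 134 ≤ 150 → General Business Authorization required.

General Business Authorization, Live Entertainment License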